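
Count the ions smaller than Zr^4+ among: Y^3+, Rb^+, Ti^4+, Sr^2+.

Electron counts and nuclear charges: Ti^4+: 18 e⁻, Z=22, Zr^4+: 36 e⁻, Z=40, Y^3+: 36 e⁻, Z=39, Sr^2+: 36 e⁻, Z=38, Rb^+: 36 e⁻, Z=37. Ti^4+ < Zr^4+ (same group, period 4 vs 5); Zr^4+ < Y^3+ (isoelectronic, higher Z=40 is smaller); Y^3+ < Sr^2+ (isoelectronic, higher Z=39 is smaller); Sr^2+ < Rb^+ (isoelectronic, higher Z=38 is smaller).
Overall: Ti^4+ < Zr^4+ < Y^3+ < Sr^2+ < Rb^+. Zr^4+ has 1 below it and 3 above. That's 1.

1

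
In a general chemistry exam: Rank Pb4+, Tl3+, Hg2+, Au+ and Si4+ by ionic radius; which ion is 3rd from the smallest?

Tl3+

First list Z and electron count for each: Si4+: 10 e⁻, Z=14, Pb4+: 78 e⁻, Z=82, Tl3+: 78 e⁻, Z=81, Hg2+: 78 e⁻, Z=80, Au+: 78 e⁻, Z=79. Si4+ < Pb4+ (same group, 3 shells fewer); Pb4+ < Tl3+ (both 78 e⁻, Z=82>81); Tl3+ < Hg2+ (isoelectronic, higher Z=81 is smaller); Hg2+ < Au+ (isoelectronic, higher Z=80 is smaller).
Full ascending order: Si4+ < Pb4+ < Tl3+ < Hg2+ < Au+. Counting from the smallest, position 3 is Tl3+.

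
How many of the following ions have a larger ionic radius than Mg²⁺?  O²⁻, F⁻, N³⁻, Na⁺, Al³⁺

These species are isoelectronic with 10 electrons. The only difference is the number of protons: Al³⁺ (Z=13), Mg²⁺ (Z=12), Na⁺ (Z=11), F⁻ (Z=9), O²⁻ (Z=8), N³⁻ (Z=7). The strongest nuclear pull (Al³⁺) gives the smallest ion.
Ordering all of them (including Mg²⁺) by radius gives Al³⁺ < Mg²⁺ < Na⁺ < F⁻ < O²⁻ < N³⁻. That's 4.

4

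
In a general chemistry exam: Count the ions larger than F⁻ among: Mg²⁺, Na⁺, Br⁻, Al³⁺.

1

Electron counts and nuclear charges: Al³⁺: 10 e⁻, Z=13, Mg²⁺: 10 e⁻, Z=12, Na⁺: 10 e⁻, Z=11, F⁻: 10 e⁻, Z=9, Br⁻: 36 e⁻, Z=35. Al³⁺ < Mg²⁺ (isoelectronic, higher Z=13 is smaller); Mg²⁺ < Na⁺ (both 10 e⁻, Z=12>11); Na⁺ < F⁻ (isoelectronic, higher Z=11 is smaller); F⁻ < Br⁻ (same group, 2 shells fewer).
Placing each against F⁻: smaller — Al³⁺, Mg²⁺, Na⁺; larger — Br⁻. So 1 is larger.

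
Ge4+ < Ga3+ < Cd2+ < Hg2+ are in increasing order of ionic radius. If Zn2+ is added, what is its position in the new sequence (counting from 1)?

Electron counts and nuclear charges: Ge4+ has 28 e⁻ (Z=32), Ga3+ has 28 e⁻ (Z=31), Zn2+ has 28 e⁻ (Z=30), Cd2+ has 46 e⁻ (Z=48), Hg2+ has 78 e⁻ (Z=80). Ge4+ < Ga3+ (both 28 e⁻, Z=32>31); Ga3+ < Zn2+ (isoelectronic, higher Z=31 is smaller); Zn2+ < Cd2+ (same group, period 4 vs 5); Cd2+ < Hg2+ (same group, 1 shell fewer).
The complete sequence is Ge4+ < Ga3+ < Zn2+ < Cd2+ < Hg2+. Zn2+ sits at position 3.

3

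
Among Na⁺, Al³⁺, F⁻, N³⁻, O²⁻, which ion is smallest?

Isoelectronic series (10 e⁻ each). Size is set by nuclear charge: more protons means a smaller ion. Al³⁺ (Z=13), Na⁺ (Z=11), F⁻ (Z=9), O²⁻ (Z=8), N³⁻ (Z=7).

Al³⁺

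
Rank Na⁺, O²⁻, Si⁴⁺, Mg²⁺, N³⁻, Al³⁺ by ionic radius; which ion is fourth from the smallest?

Na⁺

Isoelectronic series (10 e⁻ each). Size is set by nuclear charge: more protons means a smaller ion. Si⁴⁺ (Z=14), Al³⁺ (Z=13), Mg²⁺ (Z=12), Na⁺ (Z=11), O²⁻ (Z=8), N³⁻ (Z=7).
Full ascending order: Si⁴⁺ < Al³⁺ < Mg²⁺ < Na⁺ < O²⁻ < N³⁻. Counting from the smallest, position 4 is Na⁺.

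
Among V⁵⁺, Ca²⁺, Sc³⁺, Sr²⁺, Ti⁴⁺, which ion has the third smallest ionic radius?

Sc³⁺

Tabulating Z and e⁻: V⁵⁺ (Z=23, 18 e⁻), Ti⁴⁺ (Z=22, 18 e⁻), Sc³⁺ (Z=21, 18 e⁻), Ca²⁺ (Z=20, 18 e⁻), Sr²⁺ (Z=38, 36 e⁻). V⁵⁺ < Ti⁴⁺ (isoelectronic, higher Z=23 is smaller); Ti⁴⁺ < Sc³⁺ (isoelectronic, higher Z=22 is smaller); Sc³⁺ < Ca²⁺ (isoelectronic, higher Z=21 is smaller); Ca²⁺ < Sr²⁺ (same group, period 4 vs 5).
That gives V⁵⁺ < Ti⁴⁺ < Sc³⁺ < Ca²⁺ < Sr²⁺. From the smallest end, number 3 is Sc³⁺.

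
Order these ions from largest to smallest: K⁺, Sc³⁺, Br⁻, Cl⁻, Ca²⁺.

Work out protons and electrons: Sc³⁺ (Z=21, 18 e⁻), Ca²⁺ (Z=20, 18 e⁻), K⁺ (Z=19, 18 e⁻), Cl⁻ (Z=17, 18 e⁻), Br⁻ (Z=35, 36 e⁻). Sc³⁺ < Ca²⁺ (isoelectronic, higher Z=21 is smaller); Ca²⁺ < K⁺ (isoelectronic, higher Z=20 is smaller); K⁺ < Cl⁻ (isoelectronic, higher Z=19 is smaller); Cl⁻ < Br⁻ (same group, 1 shell fewer).

Br⁻ > Cl⁻ > K⁺ > Ca²⁺ > Sc³⁺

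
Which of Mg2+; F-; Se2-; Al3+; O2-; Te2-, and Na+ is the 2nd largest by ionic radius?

First list Z and electron count for each: Al3+: 10 e⁻, Z=13, Mg2+: 10 e⁻, Z=12, Na+: 10 e⁻, Z=11, F-: 10 e⁻, Z=9, O2-: 10 e⁻, Z=8, Se2-: 36 e⁻, Z=34, Te2-: 54 e⁻, Z=52. Al3+ < Mg2+ (both 10 e⁻, Z=13>12); Mg2+ < Na+ (both 10 e⁻, Z=12>11); Na+ < F- (both 10 e⁻, Z=11>9); F- < O2- (isoelectronic, higher Z=9 is smaller); O2- < Se2- (same group, period 2 vs 4); Se2- < Te2- (same group, period 4 vs 5).
Ordering: Al3+ < Mg2+ < Na+ < F- < O2- < Se2- < Te2-. The 2nd largest is Se2-.

Se2-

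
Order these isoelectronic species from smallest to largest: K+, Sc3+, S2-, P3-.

Sc3+ < K+ < S2- < P3-

All of these have 18 electrons (isoelectronic). With the same electron cloud, the ion with the most protons pulls it in tightest. Nuclear charges: Sc3+ (Z=21), K+ (Z=19), S2- (Z=16), P3- (Z=15). Highest Z is smallest.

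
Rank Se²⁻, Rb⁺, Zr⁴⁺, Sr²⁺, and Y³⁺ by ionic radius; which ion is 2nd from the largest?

Rb⁺

Each ion has 36 electrons. The ranking follows nuclear charge in reverse — greater Z gives a smaller radius. Zr⁴⁺ (Z=40), Y³⁺ (Z=39), Sr²⁺ (Z=38), Rb⁺ (Z=37), Se²⁻ (Z=34).
That gives Zr⁴⁺ < Y³⁺ < Sr²⁺ < Rb⁺ < Se²⁻. From the largest end, number 2 is Rb⁺.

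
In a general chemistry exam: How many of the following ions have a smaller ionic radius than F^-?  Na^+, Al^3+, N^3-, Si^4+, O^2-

3

All of these have 10 electrons (isoelectronic). With the same electron cloud, the ion with the most protons pulls it in tightest. Nuclear charges: Si^4+ (Z=14), Al^3+ (Z=13), Na^+ (Z=11), F^- (Z=9), O^2- (Z=8), N^3- (Z=7). Highest Z is smallest.
Relative to F^-, the ions that are smaller are Si^4+, Al^3+, Na^+. Count: 3.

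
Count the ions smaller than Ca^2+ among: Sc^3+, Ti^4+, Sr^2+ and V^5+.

3

Work out protons and electrons: V^5+ (Z=23, 18 e⁻), Ti^4+ (Z=22, 18 e⁻), Sc^3+ (Z=21, 18 e⁻), Ca^2+ (Z=20, 18 e⁻), Sr^2+ (Z=38, 36 e⁻). V^5+ < Ti^4+ (isoelectronic, higher Z=23 is smaller); Ti^4+ < Sc^3+ (isoelectronic, higher Z=22 is smaller); Sc^3+ < Ca^2+ (isoelectronic, higher Z=21 is smaller); Ca^2+ < Sr^2+ (same group, 1 shell fewer).
Placing each against Ca^2+: smaller — V^5+, Ti^4+, Sc^3+; larger — Sr^2+. That's 3.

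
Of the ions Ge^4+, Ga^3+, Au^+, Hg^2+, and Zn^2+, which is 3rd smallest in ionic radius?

Zn^2+

First list Z and electron count for each: Ge^4+ (Z=32, 28 e⁻), Ga^3+ (Z=31, 28 e⁻), Zn^2+ (Z=30, 28 e⁻), Hg^2+ (Z=80, 78 e⁻), Au^+ (Z=79, 78 e⁻). Ge^4+ < Ga^3+ (isoelectronic, higher Z=32 is smaller); Ga^3+ < Zn^2+ (both 28 e⁻, Z=31>30); Zn^2+ < Hg^2+ (same group, 2 shells fewer); Hg^2+ < Au^+ (both 78 e⁻, Z=80>79).
So the order is Ge^4+ < Ga^3+ < Zn^2+ < Hg^2+ < Au^+; the 3rd-smallest ion is Zn^2+.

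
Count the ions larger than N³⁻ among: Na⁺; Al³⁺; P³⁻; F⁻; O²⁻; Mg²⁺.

1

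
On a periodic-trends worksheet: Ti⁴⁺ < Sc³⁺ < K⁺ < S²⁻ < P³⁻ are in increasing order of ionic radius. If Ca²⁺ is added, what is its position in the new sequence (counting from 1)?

3

All of these have 18 electrons (isoelectronic). With the same electron cloud, the ion with the most protons pulls it in tightest. Nuclear charges: Ti⁴⁺ (Z=22), Sc³⁺ (Z=21), Ca²⁺ (Z=20), K⁺ (Z=19), S²⁻ (Z=16), P³⁻ (Z=15). Highest Z is smallest.
With Ca²⁺ included the full order is Ti⁴⁺ < Sc³⁺ < Ca²⁺ < K⁺ < S²⁻ < P³⁻, so it takes position 3.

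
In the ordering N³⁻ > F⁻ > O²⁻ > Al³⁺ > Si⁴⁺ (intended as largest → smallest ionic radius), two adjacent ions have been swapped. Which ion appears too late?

Scanning neighbour by neighbour, only F⁻/O²⁻ violates a trend: both have 10 electrons but Z(F)=9 > Z(O)=8, so F⁻ should be the smaller of the two. That makes O²⁻ the one sitting a position late relative to where it belongs.

O²⁻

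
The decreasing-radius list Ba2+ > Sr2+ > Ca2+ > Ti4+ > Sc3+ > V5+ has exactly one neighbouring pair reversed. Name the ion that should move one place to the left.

Sc3+

Compare adjacent ions: they are isoelectronic (18 e⁻) and Ti has more protons than Sc (22 vs 21), making Ti4+ smaller — yet in this decreasing list Ti4+ sits before Sc3+. Nothing else is reversed, so Sc3+ should move one place to the left.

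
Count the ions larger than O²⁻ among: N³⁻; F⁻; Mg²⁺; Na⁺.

1

Each ion has 10 electrons. The ranking follows nuclear charge in reverse — greater Z gives a smaller radius. Mg²⁺ (Z=12), Na⁺ (Z=11), F⁻ (Z=9), O²⁻ (Z=8), N³⁻ (Z=7).
Ordering all of them (including O²⁻) by radius gives Mg²⁺ < Na⁺ < F⁻ < O²⁻ < N³⁻. That's 1.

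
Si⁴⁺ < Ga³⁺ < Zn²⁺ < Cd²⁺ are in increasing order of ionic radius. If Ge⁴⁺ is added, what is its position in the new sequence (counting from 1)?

2

First list Z and electron count for each: Si⁴⁺ has 10 e⁻ (Z=14), Ge⁴⁺ has 28 e⁻ (Z=32), Ga³⁺ has 28 e⁻ (Z=31), Zn²⁺ has 28 e⁻ (Z=30), Cd²⁺ has 46 e⁻ (Z=48). Si⁴⁺ < Ge⁴⁺ (same group, 1 shell fewer); Ge⁴⁺ < Ga³⁺ (both 28 e⁻, Z=32>31); Ga³⁺ < Zn²⁺ (isoelectronic, higher Z=31 is smaller); Zn²⁺ < Cd²⁺ (same group, period 4 vs 5).
The complete sequence is Si⁴⁺ < Ge⁴⁺ < Ga³⁺ < Zn²⁺ < Cd²⁺. Ge⁴⁺ sits at position 2.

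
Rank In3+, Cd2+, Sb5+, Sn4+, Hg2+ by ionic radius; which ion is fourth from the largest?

Sn4+

Electron counts and nuclear charges: Sb5+: 46 e⁻, Z=51, Sn4+: 46 e⁻, Z=50, In3+: 46 e⁻, Z=49, Cd2+: 46 e⁻, Z=48, Hg2+: 78 e⁻, Z=80. Sb5+ < Sn4+ (isoelectronic, higher Z=51 is smaller); Sn4+ < In3+ (both 46 e⁻, Z=50>49); In3+ < Cd2+ (both 46 e⁻, Z=49>48); Cd2+ < Hg2+ (same group, period 5 vs 6).
Ordering: Sb5+ < Sn4+ < In3+ < Cd2+ < Hg2+. The fourth largest is Sn4+.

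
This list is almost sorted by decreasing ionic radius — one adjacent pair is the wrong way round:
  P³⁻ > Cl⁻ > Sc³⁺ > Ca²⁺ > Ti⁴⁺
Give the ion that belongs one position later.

Scanning neighbour by neighbour, only Sc³⁺/Ca²⁺ violates a trend: Sc³⁺ and Ca²⁺ share 18 electrons; the higher nuclear charge on Sc (Z=21) contracts it more, so Sc³⁺ < Ca²⁺. That makes Sc³⁺ the one sitting a position early relative to where it belongs.

Sc³⁺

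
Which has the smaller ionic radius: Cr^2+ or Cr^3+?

Cr^3+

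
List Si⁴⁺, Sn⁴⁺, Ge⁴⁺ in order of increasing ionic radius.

Si⁴⁺ < Ge⁴⁺ < Sn⁴⁺

All are in the same group with charge +4. Radius grows down the group as n (the outermost shell) increases.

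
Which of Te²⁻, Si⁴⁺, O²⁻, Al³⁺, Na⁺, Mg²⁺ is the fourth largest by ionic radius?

Mg²⁺

Electron counts and nuclear charges: Si⁴⁺ has 10 e⁻ (Z=14), Al³⁺ has 10 e⁻ (Z=13), Mg²⁺ has 10 e⁻ (Z=12), Na⁺ has 10 e⁻ (Z=11), O²⁻ has 10 e⁻ (Z=8), Te²⁻ has 54 e⁻ (Z=52). Si⁴⁺ < Al³⁺ (both 10 e⁻, Z=14>13); Al³⁺ < Mg²⁺ (both 10 e⁻, Z=13>12); Mg²⁺ < Na⁺ (both 10 e⁻, Z=12>11); Na⁺ < O²⁻ (isoelectronic, higher Z=11 is smaller); O²⁻ < Te²⁻ (same group, 3 shells fewer).
That gives Si⁴⁺ < Al³⁺ < Mg²⁺ < Na⁺ < O²⁻ < Te²⁻. From the largest end, number 4 is Mg²⁺.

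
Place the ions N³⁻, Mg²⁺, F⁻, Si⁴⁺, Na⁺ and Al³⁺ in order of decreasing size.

N³⁻ > F⁻ > Na⁺ > Mg²⁺ > Al³⁺ > Si⁴⁺

All of these have 10 electrons (isoelectronic). With the same electron cloud, the ion with the most protons pulls it in tightest. Nuclear charges: Si⁴⁺ (Z=14), Al³⁺ (Z=13), Mg²⁺ (Z=12), Na⁺ (Z=11), F⁻ (Z=9), N³⁻ (Z=7). Highest Z is smallest.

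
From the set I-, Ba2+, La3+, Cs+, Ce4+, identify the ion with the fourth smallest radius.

Isoelectronic series (54 e⁻ each). Size is set by nuclear charge: more protons means a smaller ion. Ce4+ (Z=58), La3+ (Z=57), Ba2+ (Z=56), Cs+ (Z=55), I- (Z=53).
So the order is Ce4+ < La3+ < Ba2+ < Cs+ < I-; the 4th-smallest ion is Cs+.

Cs+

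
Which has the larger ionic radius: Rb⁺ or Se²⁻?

These species are isoelectronic with 36 electrons. The only difference is the number of protons: Rb⁺ (Z=37), Se²⁻ (Z=34). The strongest nuclear pull (Rb⁺) gives the smallest ion.

Se²⁻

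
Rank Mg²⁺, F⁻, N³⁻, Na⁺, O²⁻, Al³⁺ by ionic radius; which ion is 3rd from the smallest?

Na⁺

Each ion has 10 electrons. The ranking follows nuclear charge in reverse — greater Z gives a smaller radius. Al³⁺ (Z=13), Mg²⁺ (Z=12), Na⁺ (Z=11), F⁻ (Z=9), O²⁻ (Z=8), N³⁻ (Z=7).
That gives Al³⁺ < Mg²⁺ < Na⁺ < F⁻ < O²⁻ < N³⁻. From the smallest end, number 3 is Na⁺.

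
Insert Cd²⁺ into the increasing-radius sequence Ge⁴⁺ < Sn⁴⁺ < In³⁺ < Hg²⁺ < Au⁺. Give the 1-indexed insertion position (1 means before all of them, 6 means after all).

Electron counts and nuclear charges: Ge⁴⁺ (Z=32, 28 e⁻), Sn⁴⁺ (Z=50, 46 e⁻), In³⁺ (Z=49, 46 e⁻), Cd²⁺ (Z=48, 46 e⁻), Hg²⁺ (Z=80, 78 e⁻), Au⁺ (Z=79, 78 e⁻). Ge⁴⁺ < Sn⁴⁺ (same group, 1 shell fewer); Sn⁴⁺ < In³⁺ (both 46 e⁻, Z=50>49); In³⁺ < Cd²⁺ (isoelectronic, higher Z=49 is smaller); Cd²⁺ < Hg²⁺ (same group, 1 shell fewer); Hg²⁺ < Au⁺ (isoelectronic, higher Z=80 is smaller).
With Cd²⁺ included the full order is Ge⁴⁺ < Sn⁴⁺ < In³⁺ < Cd²⁺ < Hg²⁺ < Au⁺, so it takes position 4.

4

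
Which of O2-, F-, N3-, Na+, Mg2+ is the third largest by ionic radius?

Each ion has 10 electrons. The ranking follows nuclear charge in reverse — greater Z gives a smaller radius. Mg2+ (Z=12), Na+ (Z=11), F- (Z=9), O2- (Z=8), N3- (Z=7).
So the order is Mg2+ < Na+ < F- < O2- < N3-; the 3rd-largest ion is F-.

F-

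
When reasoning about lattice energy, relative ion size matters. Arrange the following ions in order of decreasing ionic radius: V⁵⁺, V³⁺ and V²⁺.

V²⁺ > V³⁺ > V⁵⁺

These are all V ions. Removing more electrons (higher positive charge) pulls the remaining electrons in closer, so V⁵⁺ is smallest and V²⁺ is largest.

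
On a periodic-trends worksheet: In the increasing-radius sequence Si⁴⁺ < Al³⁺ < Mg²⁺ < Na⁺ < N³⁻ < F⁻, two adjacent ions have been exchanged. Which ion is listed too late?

F⁻

Scanning neighbour by neighbour, only N³⁻/F⁻ violates a trend: they are isoelectronic (10 e⁻) and F has more protons than N (9 vs 7), making F⁻ smaller. That makes F⁻ the one sitting a position late relative to where it belongs.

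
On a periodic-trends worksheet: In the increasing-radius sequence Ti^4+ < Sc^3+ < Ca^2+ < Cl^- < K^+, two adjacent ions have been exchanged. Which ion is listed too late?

Check each adjacent pair. Cl^- and K^+ are reversed: both have 18 electrons but Z(K)=19 > Z(Cl)=17, so K^+ should be the smaller of the two. No other neighbouring pair contradicts the periodic trends, so K^+ is the ion listed too late.

K^+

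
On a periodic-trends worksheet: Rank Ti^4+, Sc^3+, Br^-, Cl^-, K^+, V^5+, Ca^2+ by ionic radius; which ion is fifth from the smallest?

K^+

Work out protons and electrons: V^5+: 18 e⁻, Z=23, Ti^4+: 18 e⁻, Z=22, Sc^3+: 18 e⁻, Z=21, Ca^2+: 18 e⁻, Z=20, K^+: 18 e⁻, Z=19, Cl^-: 18 e⁻, Z=17, Br^-: 36 e⁻, Z=35. V^5+ < Ti^4+ (isoelectronic, higher Z=23 is smaller); Ti^4+ < Sc^3+ (both 18 e⁻, Z=22>21); Sc^3+ < Ca^2+ (isoelectronic, higher Z=21 is smaller); Ca^2+ < K^+ (both 18 e⁻, Z=20>19); K^+ < Cl^- (isoelectronic, higher Z=19 is smaller); Cl^- < Br^- (same group, 1 shell fewer).
Full ascending order: V^5+ < Ti^4+ < Sc^3+ < Ca^2+ < K^+ < Cl^- < Br^-. Counting from the smallest, position 5 is K^+.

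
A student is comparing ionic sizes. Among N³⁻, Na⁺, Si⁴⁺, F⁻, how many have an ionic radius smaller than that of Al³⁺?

Isoelectronic series (10 e⁻ each). Size is set by nuclear charge: more protons means a smaller ion. Si⁴⁺ (Z=14), Al³⁺ (Z=13), Na⁺ (Z=11), F⁻ (Z=9), N³⁻ (Z=7).
Ordering all of them (including Al³⁺) by radius gives Si⁴⁺ < Al³⁺ < Na⁺ < F⁻ < N³⁻. So 1 is smaller.

1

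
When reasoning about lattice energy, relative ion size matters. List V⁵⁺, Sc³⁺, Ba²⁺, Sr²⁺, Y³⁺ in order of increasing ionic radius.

V⁵⁺ < Sc³⁺ < Y³⁺ < Sr²⁺ < Ba²⁺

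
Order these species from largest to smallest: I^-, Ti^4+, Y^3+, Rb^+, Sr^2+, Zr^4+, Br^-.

I^- > Br^- > Rb^+ > Sr^2+ > Y^3+ > Zr^4+ > Ti^4+

First list Z and electron count for each: Ti^4+ has 18 e⁻ (Z=22), Zr^4+ has 36 e⁻ (Z=40), Y^3+ has 36 e⁻ (Z=39), Sr^2+ has 36 e⁻ (Z=38), Rb^+ has 36 e⁻ (Z=37), Br^- has 36 e⁻ (Z=35), I^- has 54 e⁻ (Z=53). Ti^4+ < Zr^4+ (same group, 1 shell fewer); Zr^4+ < Y^3+ (both 36 e⁻, Z=40>39); Y^3+ < Sr^2+ (isoelectronic, higher Z=39 is smaller); Sr^2+ < Rb^+ (isoelectronic, higher Z=38 is smaller); Rb^+ < Br^- (both 36 e⁻, Z=37>35); Br^- < I^- (same group, 1 shell fewer).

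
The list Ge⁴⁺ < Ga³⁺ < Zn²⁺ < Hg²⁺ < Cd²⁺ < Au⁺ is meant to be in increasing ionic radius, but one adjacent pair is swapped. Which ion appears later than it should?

Cd²⁺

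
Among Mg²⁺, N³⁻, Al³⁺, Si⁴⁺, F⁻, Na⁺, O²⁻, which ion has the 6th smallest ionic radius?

All of these have 10 electrons (isoelectronic). With the same electron cloud, the ion with the most protons pulls it in tightest. Nuclear charges: Si⁴⁺ (Z=14), Al³⁺ (Z=13), Mg²⁺ (Z=12), Na⁺ (Z=11), F⁻ (Z=9), O²⁻ (Z=8), N³⁻ (Z=7). Highest Z is smallest.
That gives Si⁴⁺ < Al³⁺ < Mg²⁺ < Na⁺ < F⁻ < O²⁻ < N³⁻. From the smallest end, number 6 is O²⁻.

O²⁻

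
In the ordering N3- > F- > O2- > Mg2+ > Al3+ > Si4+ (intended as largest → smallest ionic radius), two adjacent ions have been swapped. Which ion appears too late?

O2-

Scanning neighbour by neighbour, only F-/O2- violates a trend: both have 10 electrons but Z(F)=9 > Z(O)=8, so F- should be the smaller of the two. That makes O2- the one sitting a position late relative to where it belongs.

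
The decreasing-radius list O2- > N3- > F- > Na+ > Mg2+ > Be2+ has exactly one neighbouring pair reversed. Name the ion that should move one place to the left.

Compare adjacent ions: both have 10 electrons but Z(O)=8 > Z(N)=7, so O2- should be the smaller of the two — yet in this decreasing list O2- sits before N3-. Nothing else is reversed, so N3- should move one place to the left.

N3-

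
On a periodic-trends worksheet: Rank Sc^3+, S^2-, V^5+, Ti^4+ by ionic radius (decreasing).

S^2- > Sc^3+ > Ti^4+ > V^5+

All of these have 18 electrons (isoelectronic). With the same electron cloud, the ion with the most protons pulls it in tightest. Nuclear charges: V^5+ (Z=23), Ti^4+ (Z=22), Sc^3+ (Z=21), S^2- (Z=16). Highest Z is smallest.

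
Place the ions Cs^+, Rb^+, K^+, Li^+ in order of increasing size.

Same group, same charge. Going down the group adds an extra shell of electrons, so the ion gets larger: Li^+ is highest in the group and smallest.

Li^+ < K^+ < Rb^+ < Cs^+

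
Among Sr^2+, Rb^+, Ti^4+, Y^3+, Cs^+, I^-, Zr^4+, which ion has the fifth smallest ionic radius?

Rb^+

First list Z and electron count for each: Ti^4+ (Z=22, 18 e⁻), Zr^4+ (Z=40, 36 e⁻), Y^3+ (Z=39, 36 e⁻), Sr^2+ (Z=38, 36 e⁻), Rb^+ (Z=37, 36 e⁻), Cs^+ (Z=55, 54 e⁻), I^- (Z=53, 54 e⁻). Ti^4+ < Zr^4+ (same group, period 4 vs 5); Zr^4+ < Y^3+ (isoelectronic, higher Z=40 is smaller); Y^3+ < Sr^2+ (both 36 e⁻, Z=39>38); Sr^2+ < Rb^+ (both 36 e⁻, Z=38>37); Rb^+ < Cs^+ (same group, period 5 vs 6); Cs^+ < I^- (both 54 e⁻, Z=55>53).
That gives Ti^4+ < Zr^4+ < Y^3+ < Sr^2+ < Rb^+ < Cs^+ < I^-. From the smallest end, number 5 is Rb^+.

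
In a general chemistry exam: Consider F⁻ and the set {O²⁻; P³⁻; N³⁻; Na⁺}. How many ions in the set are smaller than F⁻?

1

First list Z and electron count for each: Na⁺: 10 e⁻, Z=11, F⁻: 10 e⁻, Z=9, O²⁻: 10 e⁻, Z=8, N³⁻: 10 e⁻, Z=7, P³⁻: 18 e⁻, Z=15. Na⁺ < F⁻ (isoelectronic, higher Z=11 is smaller); F⁻ < O²⁻ (isoelectronic, higher Z=9 is smaller); O²⁻ < N³⁻ (isoelectronic, higher Z=8 is smaller); N³⁻ < P³⁻ (same group, 1 shell fewer).
Ordering all of them (including F⁻) by radius gives Na⁺ < F⁻ < O²⁻ < N³⁻ < P³⁻. That's 1.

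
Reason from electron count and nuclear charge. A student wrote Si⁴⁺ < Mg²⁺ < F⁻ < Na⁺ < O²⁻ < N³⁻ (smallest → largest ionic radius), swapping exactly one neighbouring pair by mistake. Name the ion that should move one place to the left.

Na⁺

The pair F⁻, Na⁺ is the wrong way round — both have 10 electrons but Z(Na)=11 > Z(F)=9, so Na⁺ should be the smaller of the two. All other adjacent pairs agree with periodic trends, so Na⁺ is the misplaced ion.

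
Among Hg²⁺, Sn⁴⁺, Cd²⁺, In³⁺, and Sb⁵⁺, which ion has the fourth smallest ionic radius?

Electron counts and nuclear charges: Sb⁵⁺ has 46 e⁻ (Z=51), Sn⁴⁺ has 46 e⁻ (Z=50), In³⁺ has 46 e⁻ (Z=49), Cd²⁺ has 46 e⁻ (Z=48), Hg²⁺ has 78 e⁻ (Z=80). Sb⁵⁺ < Sn⁴⁺ (both 46 e⁻, Z=51>50); Sn⁴⁺ < In³⁺ (isoelectronic, higher Z=50 is smaller); In³⁺ < Cd²⁺ (isoelectronic, higher Z=49 is smaller); Cd²⁺ < Hg²⁺ (same group, 1 shell fewer).
Full ascending order: Sb⁵⁺ < Sn⁴⁺ < In³⁺ < Cd²⁺ < Hg²⁺. Counting from the smallest, position 4 is Cd²⁺.

Cd²⁺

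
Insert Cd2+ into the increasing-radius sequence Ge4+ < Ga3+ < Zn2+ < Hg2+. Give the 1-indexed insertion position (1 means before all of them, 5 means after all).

4

Ge4+: 28 e⁻, Z=32, Ga3+: 28 e⁻, Z=31, Zn2+: 28 e⁻, Z=30, Cd2+: 46 e⁻, Z=48, Hg2+: 78 e⁻, Z=80. Ge4+ < Ga3+ (isoelectronic, higher Z=32 is smaller); Ga3+ < Zn2+ (both 28 e⁻, Z=31>30); Zn2+ < Cd2+ (same group, period 4 vs 5); Cd2+ < Hg2+ (same group, period 5 vs 6).
The complete sequence is Ge4+ < Ga3+ < Zn2+ < Cd2+ < Hg2+. Cd2+ sits at position 4.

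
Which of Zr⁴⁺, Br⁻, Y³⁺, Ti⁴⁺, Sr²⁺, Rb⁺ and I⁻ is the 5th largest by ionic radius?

Y³⁺

First list Z and electron count for each: Ti⁴⁺: 18 e⁻, Z=22, Zr⁴⁺: 36 e⁻, Z=40, Y³⁺: 36 e⁻, Z=39, Sr²⁺: 36 e⁻, Z=38, Rb⁺: 36 e⁻, Z=37, Br⁻: 36 e⁻, Z=35, I⁻: 54 e⁻, Z=53. Ti⁴⁺ < Zr⁴⁺ (same group, period 4 vs 5); Zr⁴⁺ < Y³⁺ (both 36 e⁻, Z=40>39); Y³⁺ < Sr²⁺ (isoelectronic, higher Z=39 is smaller); Sr²⁺ < Rb⁺ (both 36 e⁻, Z=38>37); Rb⁺ < Br⁻ (both 36 e⁻, Z=37>35); Br⁻ < I⁻ (same group, 1 shell fewer).
That gives Ti⁴⁺ < Zr⁴⁺ < Y³⁺ < Sr²⁺ < Rb⁺ < Br⁻ < I⁻. From the largest end, number 5 is Y³⁺.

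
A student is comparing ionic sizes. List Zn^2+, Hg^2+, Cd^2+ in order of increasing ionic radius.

Zn^2+ < Cd^2+ < Hg^2+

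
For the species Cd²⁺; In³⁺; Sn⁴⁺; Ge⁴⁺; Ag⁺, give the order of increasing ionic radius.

Ge⁴⁺ < Sn⁴⁺ < In³⁺ < Cd²⁺ < Ag⁺

Work out protons and electrons: Ge⁴⁺: 28 e⁻, Z=32, Sn⁴⁺: 46 e⁻, Z=50, In³⁺: 46 e⁻, Z=49, Cd²⁺: 46 e⁻, Z=48, Ag⁺: 46 e⁻, Z=47. Ge⁴⁺ < Sn⁴⁺ (same group, period 4 vs 5); Sn⁴⁺ < In³⁺ (both 46 e⁻, Z=50>49); In³⁺ < Cd²⁺ (isoelectronic, higher Z=49 is smaller); Cd²⁺ < Ag⁺ (isoelectronic, higher Z=48 is smaller).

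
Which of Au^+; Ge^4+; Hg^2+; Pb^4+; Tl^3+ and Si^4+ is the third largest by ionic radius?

Tl^3+

Electron counts and nuclear charges: Si^4+ has 10 e⁻ (Z=14), Ge^4+ has 28 e⁻ (Z=32), Pb^4+ has 78 e⁻ (Z=82), Tl^3+ has 78 e⁻ (Z=81), Hg^2+ has 78 e⁻ (Z=80), Au^+ has 78 e⁻ (Z=79). Si^4+ < Ge^4+ (same group, period 3 vs 4); Ge^4+ < Pb^4+ (same group, 2 shells fewer); Pb^4+ < Tl^3+ (both 78 e⁻, Z=82>81); Tl^3+ < Hg^2+ (isoelectronic, higher Z=81 is smaller); Hg^2+ < Au^+ (both 78 e⁻, Z=80>79).
That gives Si^4+ < Ge^4+ < Pb^4+ < Tl^3+ < Hg^2+ < Au^+. From the largest end, number 3 is Tl^3+.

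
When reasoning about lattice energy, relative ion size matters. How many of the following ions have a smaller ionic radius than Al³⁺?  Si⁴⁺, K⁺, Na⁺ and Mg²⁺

Si⁴⁺ has 10 e⁻ (Z=14), Al³⁺ has 10 e⁻ (Z=13), Mg²⁺ has 10 e⁻ (Z=12), Na⁺ has 10 e⁻ (Z=11), K⁺ has 18 e⁻ (Z=19). Si⁴⁺ < Al³⁺ (isoelectronic, higher Z=14 is smaller); Al³⁺ < Mg²⁺ (isoelectronic, higher Z=13 is smaller); Mg²⁺ < Na⁺ (isoelectronic, higher Z=12 is smaller); Na⁺ < K⁺ (same group, 1 shell fewer).
Relative to Al³⁺, the ions that are smaller are Si⁴⁺. So 1 is smaller.

1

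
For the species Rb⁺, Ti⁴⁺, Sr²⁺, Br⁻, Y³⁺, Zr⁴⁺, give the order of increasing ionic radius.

Ti⁴⁺ (Z=22, 18 e⁻), Zr⁴⁺ (Z=40, 36 e⁻), Y³⁺ (Z=39, 36 e⁻), Sr²⁺ (Z=38, 36 e⁻), Rb⁺ (Z=37, 36 e⁻), Br⁻ (Z=35, 36 e⁻). Ti⁴⁺ < Zr⁴⁺ (same group, period 4 vs 5); Zr⁴⁺ < Y³⁺ (both 36 e⁻, Z=40>39); Y³⁺ < Sr²⁺ (isoelectronic, higher Z=39 is smaller); Sr²⁺ < Rb⁺ (isoelectronic, higher Z=38 is smaller); Rb⁺ < Br⁻ (both 36 e⁻, Z=37>35).

Ti⁴⁺ < Zr⁴⁺ < Y³⁺ < Sr²⁺ < Rb⁺ < Br⁻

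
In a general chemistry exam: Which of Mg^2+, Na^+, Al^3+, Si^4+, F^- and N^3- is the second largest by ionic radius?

F^-

Isoelectronic series (10 e⁻ each). Size is set by nuclear charge: more protons means a smaller ion. Si^4+ (Z=14), Al^3+ (Z=13), Mg^2+ (Z=12), Na^+ (Z=11), F^- (Z=9), N^3- (Z=7).
So the order is Si^4+ < Al^3+ < Mg^2+ < Na^+ < F^- < N^3-; the 2nd-largest ion is F^-.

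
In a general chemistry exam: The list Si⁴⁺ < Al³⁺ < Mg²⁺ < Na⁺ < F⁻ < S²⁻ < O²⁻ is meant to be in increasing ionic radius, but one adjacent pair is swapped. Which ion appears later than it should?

O²⁻

Check each adjacent pair. S²⁻ and O²⁻ are reversed: both in group 16 with the same charge; O²⁻ (period 2) has the smaller radius. No other neighbouring pair contradicts the periodic trends, so O²⁻ is the ion listed too late.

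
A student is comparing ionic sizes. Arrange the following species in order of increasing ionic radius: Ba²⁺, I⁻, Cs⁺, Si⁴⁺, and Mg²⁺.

Si⁴⁺ < Mg²⁺ < Ba²⁺ < Cs⁺ < I⁻

Electron counts and nuclear charges: Si⁴⁺ has 10 e⁻ (Z=14), Mg²⁺ has 10 e⁻ (Z=12), Ba²⁺ has 54 e⁻ (Z=56), Cs⁺ has 54 e⁻ (Z=55), I⁻ has 54 e⁻ (Z=53). Si⁴⁺ < Mg²⁺ (both 10 e⁻, Z=14>12); Mg²⁺ < Ba²⁺ (same group, period 3 vs 6); Ba²⁺ < Cs⁺ (isoelectronic, higher Z=56 is smaller); Cs⁺ < I⁻ (isoelectronic, higher Z=55 is smaller).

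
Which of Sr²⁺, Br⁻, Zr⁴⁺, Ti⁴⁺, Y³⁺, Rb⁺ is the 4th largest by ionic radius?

First list Z and electron count for each: Ti⁴⁺ (Z=22, 18 e⁻), Zr⁴⁺ (Z=40, 36 e⁻), Y³⁺ (Z=39, 36 e⁻), Sr²⁺ (Z=38, 36 e⁻), Rb⁺ (Z=37, 36 e⁻), Br⁻ (Z=35, 36 e⁻). Ti⁴⁺ < Zr⁴⁺ (same group, period 4 vs 5); Zr⁴⁺ < Y³⁺ (both 36 e⁻, Z=40>39); Y³⁺ < Sr²⁺ (both 36 e⁻, Z=39>38); Sr²⁺ < Rb⁺ (isoelectronic, higher Z=38 is smaller); Rb⁺ < Br⁻ (isoelectronic, higher Z=37 is smaller).
Full ascending order: Ti⁴⁺ < Zr⁴⁺ < Y³⁺ < Sr²⁺ < Rb⁺ < Br⁻. Counting from the largest, position 4 is Y³⁺.

Y³⁺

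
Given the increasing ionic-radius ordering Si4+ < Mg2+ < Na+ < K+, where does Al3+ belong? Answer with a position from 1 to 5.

2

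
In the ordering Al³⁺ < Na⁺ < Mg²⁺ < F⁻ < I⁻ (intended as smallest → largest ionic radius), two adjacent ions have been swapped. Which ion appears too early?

Compare adjacent ions: Mg²⁺ and Na⁺ share 10 electrons; the higher nuclear charge on Mg (Z=12) contracts it more, so Mg²⁺ < Na⁺ — yet in this increasing list Na⁺ sits before Mg²⁺. Nothing else is reversed, so Na⁺ should move one place to the right.

Na⁺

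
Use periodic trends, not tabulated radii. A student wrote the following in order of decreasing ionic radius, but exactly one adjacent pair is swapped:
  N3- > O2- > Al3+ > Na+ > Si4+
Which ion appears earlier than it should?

Al3+

Compare adjacent ions: they are isoelectronic (10 e⁻) and Al has more protons than Na (13 vs 11), making Al3+ smaller — yet in this decreasing list Al3+ sits before Na+. Nothing else is reversed, so Al3+ should move one place to the right.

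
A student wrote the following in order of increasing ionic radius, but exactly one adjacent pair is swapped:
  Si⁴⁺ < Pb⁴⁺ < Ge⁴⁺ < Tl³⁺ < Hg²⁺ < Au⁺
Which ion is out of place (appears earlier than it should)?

Pb⁴⁺

Compare adjacent ions: both in group 14 with the same charge; Ge⁴⁺ (period 4) has the smaller radius — yet in this increasing list Pb⁴⁺ sits before Ge⁴⁺. Nothing else is reversed, so Pb⁴⁺ should move one place to the right.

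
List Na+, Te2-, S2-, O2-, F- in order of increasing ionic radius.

Na+ < F- < O2- < S2- < Te2-

Tabulating Z and e⁻: Na+: 10 e⁻, Z=11, F-: 10 e⁻, Z=9, O2-: 10 e⁻, Z=8, S2-: 18 e⁻, Z=16, Te2-: 54 e⁻, Z=52. Na+ < F- (both 10 e⁻, Z=11>9); F- < O2- (both 10 e⁻, Z=9>8); O2- < S2- (same group, period 2 vs 3); S2- < Te2- (same group, 2 shells fewer).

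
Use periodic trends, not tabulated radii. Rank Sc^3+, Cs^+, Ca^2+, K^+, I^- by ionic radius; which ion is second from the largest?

Cs^+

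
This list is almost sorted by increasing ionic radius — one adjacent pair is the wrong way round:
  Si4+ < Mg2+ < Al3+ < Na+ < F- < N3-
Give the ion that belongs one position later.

Mg2+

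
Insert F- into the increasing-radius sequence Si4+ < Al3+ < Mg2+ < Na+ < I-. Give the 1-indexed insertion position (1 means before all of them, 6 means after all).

Electron counts and nuclear charges: Si4+: 10 e⁻, Z=14, Al3+: 10 e⁻, Z=13, Mg2+: 10 e⁻, Z=12, Na+: 10 e⁻, Z=11, F-: 10 e⁻, Z=9, I-: 54 e⁻, Z=53. Si4+ < Al3+ (both 10 e⁻, Z=14>13); Al3+ < Mg2+ (both 10 e⁻, Z=13>12); Mg2+ < Na+ (both 10 e⁻, Z=12>11); Na+ < F- (both 10 e⁻, Z=11>9); F- < I- (same group, period 2 vs 5).
With F- included the full order is Si4+ < Al3+ < Mg2+ < Na+ < F- < I-, so it takes position 5.

5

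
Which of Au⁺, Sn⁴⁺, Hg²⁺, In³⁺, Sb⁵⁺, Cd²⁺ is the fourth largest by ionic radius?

In³⁺

Sb⁵⁺ (Z=51, 46 e⁻), Sn⁴⁺ (Z=50, 46 e⁻), In³⁺ (Z=49, 46 e⁻), Cd²⁺ (Z=48, 46 e⁻), Hg²⁺ (Z=80, 78 e⁻), Au⁺ (Z=79, 78 e⁻). Sb⁵⁺ < Sn⁴⁺ (both 46 e⁻, Z=51>50); Sn⁴⁺ < In³⁺ (both 46 e⁻, Z=50>49); In³⁺ < Cd²⁺ (isoelectronic, higher Z=49 is smaller); Cd²⁺ < Hg²⁺ (same group, period 5 vs 6); Hg²⁺ < Au⁺ (isoelectronic, higher Z=80 is smaller).
That gives Sb⁵⁺ < Sn⁴⁺ < In³⁺ < Cd²⁺ < Hg²⁺ < Au⁺. From the largest end, number 4 is In³⁺.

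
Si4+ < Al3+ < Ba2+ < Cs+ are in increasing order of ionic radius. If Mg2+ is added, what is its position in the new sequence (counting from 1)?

Tabulating Z and e⁻: Si4+: 10 e⁻, Z=14, Al3+: 10 e⁻, Z=13, Mg2+: 10 e⁻, Z=12, Ba2+: 54 e⁻, Z=56, Cs+: 54 e⁻, Z=55. Si4+ < Al3+ (both 10 e⁻, Z=14>13); Al3+ < Mg2+ (both 10 e⁻, Z=13>12); Mg2+ < Ba2+ (same group, period 3 vs 6); Ba2+ < Cs+ (isoelectronic, higher Z=56 is smaller).
Merged order: Si4+ < Al3+ < Mg2+ < Ba2+ < Cs+ — Mg2+ is number 3.

3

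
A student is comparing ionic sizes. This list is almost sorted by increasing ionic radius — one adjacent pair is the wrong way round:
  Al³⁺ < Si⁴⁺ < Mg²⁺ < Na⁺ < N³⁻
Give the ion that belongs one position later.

Al³⁺

Scanning neighbour by neighbour, only Al³⁺/Si⁴⁺ violates a trend: both have 10 electrons but Z(Si)=14 > Z(Al)=13, so Si⁴⁺ should be the smaller of the two. That makes Al³⁺ the one sitting a position early relative to where it belongs.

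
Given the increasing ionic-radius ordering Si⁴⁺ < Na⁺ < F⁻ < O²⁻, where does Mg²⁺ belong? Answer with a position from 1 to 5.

2

Isoelectronic series (10 e⁻ each). Size is set by nuclear charge: more protons means a smaller ion. Si⁴⁺ (Z=14), Mg²⁺ (Z=12), Na⁺ (Z=11), F⁻ (Z=9), O²⁻ (Z=8).
Putting Mg²⁺ in gives Si⁴⁺ < Mg²⁺ < Na⁺ < F⁻ < O²⁻; it lands at slot 2.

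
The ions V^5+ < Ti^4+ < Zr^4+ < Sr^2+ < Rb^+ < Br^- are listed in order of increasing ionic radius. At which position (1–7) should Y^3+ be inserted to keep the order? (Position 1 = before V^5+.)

Work out protons and electrons: V^5+: 18 e⁻, Z=23, Ti^4+: 18 e⁻, Z=22, Zr^4+: 36 e⁻, Z=40, Y^3+: 36 e⁻, Z=39, Sr^2+: 36 e⁻, Z=38, Rb^+: 36 e⁻, Z=37, Br^-: 36 e⁻, Z=35. V^5+ < Ti^4+ (both 18 e⁻, Z=23>22); Ti^4+ < Zr^4+ (same group, 1 shell fewer); Zr^4+ < Y^3+ (both 36 e⁻, Z=40>39); Y^3+ < Sr^2+ (both 36 e⁻, Z=39>38); Sr^2+ < Rb^+ (isoelectronic, higher Z=38 is smaller); Rb^+ < Br^- (both 36 e⁻, Z=37>35).
The complete sequence is V^5+ < Ti^4+ < Zr^4+ < Y^3+ < Sr^2+ < Rb^+ < Br^-. Y^3+ sits at position 4.

4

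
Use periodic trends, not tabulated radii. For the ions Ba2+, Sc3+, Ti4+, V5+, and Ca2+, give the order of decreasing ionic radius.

First list Z and electron count for each: V5+ (Z=23, 18 e⁻), Ti4+ (Z=22, 18 e⁻), Sc3+ (Z=21, 18 e⁻), Ca2+ (Z=20, 18 e⁻), Ba2+ (Z=56, 54 e⁻). V5+ < Ti4+ (isoelectronic, higher Z=23 is smaller); Ti4+ < Sc3+ (isoelectronic, higher Z=22 is smaller); Sc3+ < Ca2+ (isoelectronic, higher Z=21 is smaller); Ca2+ < Ba2+ (same group, period 4 vs 6).

Ba2+ > Ca2+ > Sc3+ > Ti4+ > V5+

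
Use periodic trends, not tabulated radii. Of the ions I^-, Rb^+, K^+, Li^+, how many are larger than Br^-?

1

Electron counts and nuclear charges: Li^+: 2 e⁻, Z=3, K^+: 18 e⁻, Z=19, Rb^+: 36 e⁻, Z=37, Br^-: 36 e⁻, Z=35, I^-: 54 e⁻, Z=53. Li^+ < K^+ (same group, period 2 vs 4); K^+ < Rb^+ (same group, period 4 vs 5); Rb^+ < Br^- (both 36 e⁻, Z=37>35); Br^- < I^- (same group, 1 shell fewer).
Ordering all of them (including Br^-) by radius gives Li^+ < K^+ < Rb^+ < Br^- < I^-. So 1 is larger.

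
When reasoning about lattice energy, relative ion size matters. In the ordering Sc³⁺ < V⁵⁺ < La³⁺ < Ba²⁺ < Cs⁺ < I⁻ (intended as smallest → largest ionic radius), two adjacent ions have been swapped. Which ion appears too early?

Sc³⁺

Scanning neighbour by neighbour, only Sc³⁺/V⁵⁺ violates a trend: V⁵⁺ and Sc³⁺ share 18 electrons; the higher nuclear charge on V (Z=23) contracts it more, so V⁵⁺ < Sc³⁺. That makes Sc³⁺ the one sitting a position early relative to where it belongs.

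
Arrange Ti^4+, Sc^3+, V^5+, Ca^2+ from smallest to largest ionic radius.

V^5+ < Ti^4+ < Sc^3+ < Ca^2+

All of these have 18 electrons (isoelectronic). With the same electron cloud, the ion with the most protons pulls it in tightest. Nuclear charges: V^5+ (Z=23), Ti^4+ (Z=22), Sc^3+ (Z=21), Ca^2+ (Z=20). Highest Z is smallest.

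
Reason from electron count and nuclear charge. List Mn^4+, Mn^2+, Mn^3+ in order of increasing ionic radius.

These are all Mn ions. Removing more electrons (higher positive charge) pulls the remaining electrons in closer, so Mn^4+ is smallest and Mn^2+ is largest.

Mn^4+ < Mn^3+ < Mn^2+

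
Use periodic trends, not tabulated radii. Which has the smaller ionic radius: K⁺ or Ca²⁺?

Each ion has 18 electrons. The ranking follows nuclear charge in reverse — greater Z gives a smaller radius. Ca²⁺ (Z=20), K⁺ (Z=19).

Ca²⁺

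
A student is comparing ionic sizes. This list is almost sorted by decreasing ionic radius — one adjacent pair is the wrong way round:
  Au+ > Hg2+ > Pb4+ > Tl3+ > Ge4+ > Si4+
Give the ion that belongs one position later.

Pb4+

Check each adjacent pair. Pb4+ and Tl3+ are reversed: Pb4+ and Tl3+ share 78 electrons; the higher nuclear charge on Pb (Z=82) contracts it more, so Pb4+ < Tl3+. No other neighbouring pair contradicts the periodic trends, so Pb4+ is the ion listed too early.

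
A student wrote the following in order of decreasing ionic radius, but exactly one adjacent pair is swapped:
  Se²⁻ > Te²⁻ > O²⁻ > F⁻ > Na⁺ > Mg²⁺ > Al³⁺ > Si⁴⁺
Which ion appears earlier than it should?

Se²⁻

The pair Se²⁻, Te²⁻ is the wrong way round — both in group 16 with the same charge; Se²⁻ (period 4) has the smaller radius. All other adjacent pairs agree with periodic trends, so Se²⁻ is the misplaced ion.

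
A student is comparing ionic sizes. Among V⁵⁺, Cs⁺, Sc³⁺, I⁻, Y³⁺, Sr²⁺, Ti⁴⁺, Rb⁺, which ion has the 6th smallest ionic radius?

Rb⁺

Work out protons and electrons: V⁵⁺: 18 e⁻, Z=23, Ti⁴⁺: 18 e⁻, Z=22, Sc³⁺: 18 e⁻, Z=21, Y³⁺: 36 e⁻, Z=39, Sr²⁺: 36 e⁻, Z=38, Rb⁺: 36 e⁻, Z=37, Cs⁺: 54 e⁻, Z=55, I⁻: 54 e⁻, Z=53. V⁵⁺ < Ti⁴⁺ (isoelectronic, higher Z=23 is smaller); Ti⁴⁺ < Sc³⁺ (both 18 e⁻, Z=22>21); Sc³⁺ < Y³⁺ (same group, period 4 vs 5); Y³⁺ < Sr²⁺ (both 36 e⁻, Z=39>38); Sr²⁺ < Rb⁺ (both 36 e⁻, Z=38>37); Rb⁺ < Cs⁺ (same group, period 5 vs 6); Cs⁺ < I⁻ (isoelectronic, higher Z=55 is smaller).
That gives V⁵⁺ < Ti⁴⁺ < Sc³⁺ < Y³⁺ < Sr²⁺ < Rb⁺ < Cs⁺ < I⁻. From the smallest end, number 6 is Rb⁺.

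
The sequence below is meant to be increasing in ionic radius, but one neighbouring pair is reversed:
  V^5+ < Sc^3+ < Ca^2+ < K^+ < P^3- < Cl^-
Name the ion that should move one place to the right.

P^3-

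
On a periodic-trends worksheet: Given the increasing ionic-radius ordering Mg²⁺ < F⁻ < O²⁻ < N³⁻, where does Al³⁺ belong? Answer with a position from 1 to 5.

Isoelectronic series (10 e⁻ each). Size is set by nuclear charge: more protons means a smaller ion. Al³⁺ (Z=13), Mg²⁺ (Z=12), F⁻ (Z=9), O²⁻ (Z=8), N³⁻ (Z=7).
The complete sequence is Al³⁺ < Mg²⁺ < F⁻ < O²⁻ < N³⁻. Al³⁺ sits at position 1.

1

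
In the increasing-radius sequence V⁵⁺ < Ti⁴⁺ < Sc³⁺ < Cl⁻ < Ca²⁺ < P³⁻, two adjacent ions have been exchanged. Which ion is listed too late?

Ca²⁺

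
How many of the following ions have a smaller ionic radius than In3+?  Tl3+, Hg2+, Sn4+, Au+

1

Work out protons and electrons: Sn4+ (Z=50, 46 e⁻), In3+ (Z=49, 46 e⁻), Tl3+ (Z=81, 78 e⁻), Hg2+ (Z=80, 78 e⁻), Au+ (Z=79, 78 e⁻). Sn4+ < In3+ (isoelectronic, higher Z=50 is smaller); In3+ < Tl3+ (same group, 1 shell fewer); Tl3+ < Hg2+ (isoelectronic, higher Z=81 is smaller); Hg2+ < Au+ (both 78 e⁻, Z=80>79).
Ordering all of them (including In3+) by radius gives Sn4+ < In3+ < Tl3+ < Hg2+ < Au+. Count: 1.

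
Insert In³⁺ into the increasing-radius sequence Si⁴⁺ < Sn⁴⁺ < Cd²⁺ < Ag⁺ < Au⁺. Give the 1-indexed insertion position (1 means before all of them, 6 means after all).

Tabulating Z and e⁻: Si⁴⁺ (Z=14, 10 e⁻), Sn⁴⁺ (Z=50, 46 e⁻), In³⁺ (Z=49, 46 e⁻), Cd²⁺ (Z=48, 46 e⁻), Ag⁺ (Z=47, 46 e⁻), Au⁺ (Z=79, 78 e⁻). Si⁴⁺ < Sn⁴⁺ (same group, 2 shells fewer); Sn⁴⁺ < In³⁺ (both 46 e⁻, Z=50>49); In³⁺ < Cd²⁺ (both 46 e⁻, Z=49>48); Cd²⁺ < Ag⁺ (isoelectronic, higher Z=48 is smaller); Ag⁺ < Au⁺ (same group, period 5 vs 6).
Putting In³⁺ in gives Si⁴⁺ < Sn⁴⁺ < In³⁺ < Cd²⁺ < Ag⁺ < Au⁺; it lands at slot 3.

3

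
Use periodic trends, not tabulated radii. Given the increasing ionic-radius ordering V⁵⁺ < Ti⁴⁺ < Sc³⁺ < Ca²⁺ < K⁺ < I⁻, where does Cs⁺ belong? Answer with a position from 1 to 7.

6

Electron counts and nuclear charges: V⁵⁺ has 18 e⁻ (Z=23), Ti⁴⁺ has 18 e⁻ (Z=22), Sc³⁺ has 18 e⁻ (Z=21), Ca²⁺ has 18 e⁻ (Z=20), K⁺ has 18 e⁻ (Z=19), Cs⁺ has 54 e⁻ (Z=55), I⁻ has 54 e⁻ (Z=53). V⁵⁺ < Ti⁴⁺ (both 18 e⁻, Z=23>22); Ti⁴⁺ < Sc³⁺ (both 18 e⁻, Z=22>21); Sc³⁺ < Ca²⁺ (isoelectronic, higher Z=21 is smaller); Ca²⁺ < K⁺ (isoelectronic, higher Z=20 is smaller); K⁺ < Cs⁺ (same group, period 4 vs 6); Cs⁺ < I⁻ (isoelectronic, higher Z=55 is smaller).
The complete sequence is V⁵⁺ < Ti⁴⁺ < Sc³⁺ < Ca²⁺ < K⁺ < Cs⁺ < I⁻. Cs⁺ sits at position 6.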